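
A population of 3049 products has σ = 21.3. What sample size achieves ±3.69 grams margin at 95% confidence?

Without FPC: n₀ = (1.96×21.3/3.69)² = 128.003. With FPC: n = n₀N/(n₀+N-1) = 122.9 → n = 123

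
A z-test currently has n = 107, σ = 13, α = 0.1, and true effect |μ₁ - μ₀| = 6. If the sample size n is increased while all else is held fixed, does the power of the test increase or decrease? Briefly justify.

Power increases: a larger n shrinks the standard error σ/√n, moving the sampling distribution under H₁ further from the critical value.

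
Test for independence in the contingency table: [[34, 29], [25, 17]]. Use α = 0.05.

χ² = 0.316. df = 1, critical = 3.841. Fail to reject H₀. No evidence of dependence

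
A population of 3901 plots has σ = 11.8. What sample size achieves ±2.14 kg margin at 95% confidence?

Without FPC: n₀ = (1.96×11.8/2.14)² = 116.802. With FPC: n = n₀N/(n₀+N-1) = 113.4 → n = 114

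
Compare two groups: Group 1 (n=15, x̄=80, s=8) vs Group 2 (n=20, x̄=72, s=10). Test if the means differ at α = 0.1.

Pooled sp = 9.2. t = 2.545, df = 33. Critical t = ±1.692. Reject H₀.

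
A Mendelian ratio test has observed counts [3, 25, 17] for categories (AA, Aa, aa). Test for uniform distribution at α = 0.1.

Expected = 15 each. χ² = Σ(O-E)²/E = 16.533. df = 2, critical value = 4.605. Reject H₀.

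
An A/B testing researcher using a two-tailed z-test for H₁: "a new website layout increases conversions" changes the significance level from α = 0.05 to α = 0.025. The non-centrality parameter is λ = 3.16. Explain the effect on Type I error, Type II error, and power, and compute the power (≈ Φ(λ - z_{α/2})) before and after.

Decreasing α from 0.05 to 0.025:
• Type I error rate decreases (α is the Type I rate by definition).
• Critical value moves from z_{α/2} = 1.96 to 2.241, so power = Φ(λ - z_{α/2}) goes from Φ(3.16 - 1.96) = 0.885 to Φ(3.16 - 2.241) = 0.821.
• Type II error rate β = 1 - power therefore increases (0.115 → 0.179).
Appropriate when false positives are costly — here, rolling out a layout that doesn't actually help — wasted engineering effort.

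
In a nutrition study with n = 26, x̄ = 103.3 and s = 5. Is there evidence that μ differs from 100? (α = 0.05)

t = (x̄ - μ₀)/(s/√n) = (103.3 - 100)/(5/√26) = 3.365. df = 25, critical t = ±2.06. Reject H₀.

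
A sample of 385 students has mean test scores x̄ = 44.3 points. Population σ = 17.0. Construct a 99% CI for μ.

CI = x̄ ± z*(σ/√n) = 44.3 ± 2.576(17.0/√385) = 44.3 ± 2.23 = (42.07, 46.53)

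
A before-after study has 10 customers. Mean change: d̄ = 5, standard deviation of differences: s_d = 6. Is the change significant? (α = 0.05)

t = d̄/(s_d/√n) = 5/(6/√10) = 2.635. df = 9, critical t = ±2.262. Reject H₀.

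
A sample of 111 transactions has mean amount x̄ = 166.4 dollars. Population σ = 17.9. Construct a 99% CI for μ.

CI = x̄ ± z*(σ/√n) = 166.4 ± 2.576(17.9/√111) = 166.4 ± 4.38 = (162.02, 170.78)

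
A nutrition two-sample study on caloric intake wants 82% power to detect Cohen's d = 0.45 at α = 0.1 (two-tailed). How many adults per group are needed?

z_{α/2} = 1.645, z_β = Φ⁻¹(0.82) = 0.915. For small effect (d = 0.45): n per group = 2(z_{α/2} + z_β)²/d² = 2(1.645 + 0.915)²/0.45² = 64.7 → 65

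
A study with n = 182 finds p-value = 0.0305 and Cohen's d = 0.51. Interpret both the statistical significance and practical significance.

Statistically significant (p = 0.0305 < 0.05). Cohen's d = 0.51 indicates a medium effect size. Both statistical and practical significance should be considered.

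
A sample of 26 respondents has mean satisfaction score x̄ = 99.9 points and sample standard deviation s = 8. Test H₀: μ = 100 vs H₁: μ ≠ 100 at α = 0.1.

t = (x̄ - μ₀)/(s/√n) = (99.9 - 100)/(8/√26) = -0.064. df = 25, critical t = ±1.708. Fail to reject H₀.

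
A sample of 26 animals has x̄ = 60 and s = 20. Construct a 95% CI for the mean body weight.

CI = x̄ ± t*(s/√n) = 60 ± 2.06(20/√26) = (51.92, 68.08)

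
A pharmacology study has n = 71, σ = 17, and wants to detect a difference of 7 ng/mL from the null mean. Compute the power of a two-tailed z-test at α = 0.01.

SE = σ/√n = 17/√71 = 2.018. Non-centrality λ = d/SE = 7/2.018 = 3.47. Power ≈ Φ(λ - z_{α/2}) = Φ(3.47 - 2.576) = Φ(0.894) = 0.814.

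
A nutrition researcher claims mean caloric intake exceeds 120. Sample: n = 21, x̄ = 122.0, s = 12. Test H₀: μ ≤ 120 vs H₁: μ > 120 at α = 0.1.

t = (122.0 - 120)/(12/√21) = 0.764, df = 20. Critical t = 1.325. Fail to reject H₀.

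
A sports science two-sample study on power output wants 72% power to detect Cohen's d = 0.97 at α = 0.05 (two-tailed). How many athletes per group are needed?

z_{α/2} = 1.96, z_β = Φ⁻¹(0.72) = 0.583. For large effect (d = 0.97): n per group = 2(z_{α/2} + z_β)²/d² = 2(1.96 + 0.583)²/0.97² = 13.7 → 14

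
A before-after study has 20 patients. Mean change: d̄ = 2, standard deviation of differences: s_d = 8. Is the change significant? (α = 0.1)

t = d̄/(s_d/√n) = 2/(8/√20) = 1.118. df = 19, critical t = ±1.729. Fail to reject H₀.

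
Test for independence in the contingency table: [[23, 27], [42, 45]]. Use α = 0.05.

χ² = 0.066. df = 1, critical = 3.841. Fail to reject H₀. No evidence of dependence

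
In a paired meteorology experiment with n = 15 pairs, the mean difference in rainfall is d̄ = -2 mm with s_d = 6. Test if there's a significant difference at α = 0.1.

t = d̄/(s_d/√n) = -2/(6/√15) = -1.291. df = 14, critical t = ±1.761. Fail to reject H₀.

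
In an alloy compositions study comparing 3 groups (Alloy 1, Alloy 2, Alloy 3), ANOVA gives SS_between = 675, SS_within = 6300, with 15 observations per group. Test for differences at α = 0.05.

df_between = 2, df_within = 42. F = MS_between/MS_within = 337.5/150.0 = 2.25. F_crit ≈ 3.22. Fail to reject H₀.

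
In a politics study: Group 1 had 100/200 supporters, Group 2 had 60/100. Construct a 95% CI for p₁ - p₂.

p̂₁ = 0.5, p̂₂ = 0.6. Difference = -0.1. CI = (-0.218, 0.018)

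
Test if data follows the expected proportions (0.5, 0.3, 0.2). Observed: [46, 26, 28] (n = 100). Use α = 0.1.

Expected: [50.0, 30.0, 20.0]. χ² = 4.053. df = 2, critical = 4.605. Fail to reject H₀.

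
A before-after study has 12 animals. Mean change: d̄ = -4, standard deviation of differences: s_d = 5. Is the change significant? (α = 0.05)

t = d̄/(s_d/√n) = -4/(5/√12) = -2.771. df = 11, critical t = ±2.201. Reject H₀.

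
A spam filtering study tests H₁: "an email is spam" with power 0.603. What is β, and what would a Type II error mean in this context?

β = 1 - power = 1 - 0.603 = 0.397. A Type II error is failing to reject H₀ when H₀ is false (false negative) — here, failing to conclude that an email is spam when in fact it is true. Consequence: a spam email lands in the inbox.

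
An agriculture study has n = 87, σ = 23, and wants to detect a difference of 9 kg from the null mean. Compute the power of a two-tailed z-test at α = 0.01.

SE = σ/√n = 23/√87 = 2.466. Non-centrality λ = d/SE = 9/2.466 = 3.65. Power ≈ Φ(λ - z_{α/2}) = Φ(3.65 - 2.576) = Φ(1.074) = 0.859.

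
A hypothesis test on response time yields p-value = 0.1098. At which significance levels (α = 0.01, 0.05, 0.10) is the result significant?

p = 0.1098. Not significant at any of the given levels.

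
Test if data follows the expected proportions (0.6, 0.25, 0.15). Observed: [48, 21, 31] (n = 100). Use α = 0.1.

Expected: [60.0, 25.0, 15.0]. χ² = 20.107. df = 2, critical = 4.605. Reject H₀.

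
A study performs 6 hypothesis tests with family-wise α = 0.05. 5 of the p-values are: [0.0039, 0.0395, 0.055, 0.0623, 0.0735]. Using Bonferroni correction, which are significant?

Bonferroni α = 0.05/6 = 0.00833. Significant p-values: [0.0039]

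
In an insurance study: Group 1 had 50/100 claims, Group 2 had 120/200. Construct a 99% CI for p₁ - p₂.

p̂₁ = 0.5, p̂₂ = 0.6. Difference = -0.1. CI = (-0.257, 0.057)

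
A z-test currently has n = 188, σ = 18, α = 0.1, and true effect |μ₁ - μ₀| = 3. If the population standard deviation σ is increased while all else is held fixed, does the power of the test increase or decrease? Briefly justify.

Power decreases: a larger σ inflates the standard error σ/√n, pulling the sampling distribution under H₁ back toward the critical value.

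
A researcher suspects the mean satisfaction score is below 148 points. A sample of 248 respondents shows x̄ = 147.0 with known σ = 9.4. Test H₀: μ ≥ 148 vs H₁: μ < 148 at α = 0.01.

z = -1.675. Critical value: -2.33. Fail to reject H₀.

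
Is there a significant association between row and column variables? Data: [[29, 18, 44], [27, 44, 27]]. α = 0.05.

χ² = 14.806. df = 2, critical = 5.991. Reject H₀. Variables are dependent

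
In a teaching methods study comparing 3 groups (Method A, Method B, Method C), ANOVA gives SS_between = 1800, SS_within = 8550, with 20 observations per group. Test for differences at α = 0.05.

df_between = 2, df_within = 57. F = MS_between/MS_within = 900.0/150.0 = 6.0. F_crit ≈ 3.159. Reject H₀. At least one mean differs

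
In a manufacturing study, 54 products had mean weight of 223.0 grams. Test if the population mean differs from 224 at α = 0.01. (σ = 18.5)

z = (x̄ - μ₀)/(σ/√n) = (223.0 - 224)/(18.5/√54) = -0.397. Critical value: ±2.576. Since |-0.397| ≤ 2.576, Fail to reject H₀.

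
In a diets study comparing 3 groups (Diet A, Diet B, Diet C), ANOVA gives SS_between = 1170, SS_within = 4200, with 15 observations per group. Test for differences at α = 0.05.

df_between = 2, df_within = 42. F = MS_between/MS_within = 585.0/100.0 = 5.85. F_crit ≈ 3.22. Reject H₀. At least one mean differs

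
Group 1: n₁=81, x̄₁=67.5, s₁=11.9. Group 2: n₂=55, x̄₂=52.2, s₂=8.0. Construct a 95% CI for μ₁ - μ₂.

Difference = 15.3. SE = √(11.9²/81 + 8.0²/55) = 1.706. CI = (11.96, 18.64)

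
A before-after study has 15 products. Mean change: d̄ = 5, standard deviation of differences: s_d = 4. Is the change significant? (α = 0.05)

t = d̄/(s_d/√n) = 5/(4/√15) = 4.841. df = 14, critical t = ±2.145. Reject H₀.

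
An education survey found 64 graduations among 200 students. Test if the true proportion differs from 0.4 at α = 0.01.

p̂ = 0.32, p₀ = 0.4. z = (p̂ - p₀)/√(p₀(1-p₀)/n) = -2.309. Critical: ±2.576. Fail to reject H₀.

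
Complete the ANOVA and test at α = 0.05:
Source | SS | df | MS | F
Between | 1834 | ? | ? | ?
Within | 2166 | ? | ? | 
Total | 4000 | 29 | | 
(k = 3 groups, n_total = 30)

df_between = 2, df_within = 27. MS_between = 917.0, MS_within = 80.22. F = 11.431, F_crit ≈ 3.354. Reject H₀.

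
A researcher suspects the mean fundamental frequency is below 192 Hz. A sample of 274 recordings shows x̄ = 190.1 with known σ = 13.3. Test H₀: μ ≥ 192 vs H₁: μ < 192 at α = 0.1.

z = -2.365. Critical value: -1.28. Reject H₀.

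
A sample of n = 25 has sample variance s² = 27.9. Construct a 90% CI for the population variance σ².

df = 24. χ²_{0.05} = 36.415, χ²_{0.95} = 13.848. CI for σ² = ((n-1)s²/χ²_{α/2}, (n-1)s²/χ²_{1-α/2}) = (24·27.9/36.415, 24·27.9/13.848) = (18.39, 48.35)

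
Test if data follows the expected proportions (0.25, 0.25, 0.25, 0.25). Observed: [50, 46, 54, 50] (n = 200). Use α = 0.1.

Expected: [50.0, 50.0, 50.0, 50.0]. χ² = 0.64. df = 3, critical = 6.251. Fail to reject H₀.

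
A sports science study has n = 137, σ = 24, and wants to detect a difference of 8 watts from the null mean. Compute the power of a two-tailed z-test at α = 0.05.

SE = σ/√n = 24/√137 = 2.05. Non-centrality λ = d/SE = 8/2.05 = 3.902. Power ≈ Φ(λ - z_{α/2}) = Φ(3.902 - 1.96) = Φ(1.942) = 0.974.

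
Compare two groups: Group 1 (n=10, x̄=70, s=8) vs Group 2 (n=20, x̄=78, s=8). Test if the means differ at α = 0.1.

Pooled sp = 8.0. t = -2.582, df = 28. Critical t = ±1.701. Reject H₀.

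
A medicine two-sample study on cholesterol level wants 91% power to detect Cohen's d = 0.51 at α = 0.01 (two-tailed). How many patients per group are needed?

z_{α/2} = 2.576, z_β = Φ⁻¹(0.91) = 1.341. For medium effect (d = 0.51): n per group = 2(z_{α/2} + z_β)²/d² = 2(2.576 + 1.341)²/0.51² = 118.0 → 118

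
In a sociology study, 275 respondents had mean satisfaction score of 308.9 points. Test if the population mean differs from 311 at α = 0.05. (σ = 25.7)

z = (x̄ - μ₀)/(σ/√n) = (308.9 - 311)/(25.7/√275) = -1.355. Critical value: ±1.96. Since |-1.355| ≤ 1.96, Fail to reject H₀.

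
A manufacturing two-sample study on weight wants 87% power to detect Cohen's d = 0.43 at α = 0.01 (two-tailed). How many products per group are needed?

z_{α/2} = 2.576, z_β = Φ⁻¹(0.87) = 1.126. For small effect (d = 0.43): n per group = 2(z_{α/2} + z_β)²/d² = 2(2.576 + 1.126)²/0.43² = 148.2 → 149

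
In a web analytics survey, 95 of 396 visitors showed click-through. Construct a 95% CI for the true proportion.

p̂ = 0.24. CI = p̂ ± z*√(p̂(1-p̂)/n) = (0.198, 0.282)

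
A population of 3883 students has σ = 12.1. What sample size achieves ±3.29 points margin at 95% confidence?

Without FPC: n₀ = (1.96×12.1/3.29)² = 51.963. With FPC: n = n₀N/(n₀+N-1) = 51.3 → n = 52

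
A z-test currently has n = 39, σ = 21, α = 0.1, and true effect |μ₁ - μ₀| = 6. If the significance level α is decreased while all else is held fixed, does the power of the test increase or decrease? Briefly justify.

Power decreases: a smaller α raises the critical value, so less of the H₁ sampling distribution falls in the rejection region.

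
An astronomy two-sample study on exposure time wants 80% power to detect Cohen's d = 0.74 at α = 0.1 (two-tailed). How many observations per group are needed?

z_{α/2} = 1.645, z_β = Φ⁻¹(0.8) = 0.842. For medium effect (d = 0.74): n per group = 2(z_{α/2} + z_β)²/d² = 2(1.645 + 0.842)²/0.74² = 22.6 → 23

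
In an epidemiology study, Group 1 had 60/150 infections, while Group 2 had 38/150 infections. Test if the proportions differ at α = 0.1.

p̂₁ = 0.4, p̂₂ = 0.253, pooled p̂ = 0.327. z = 2.708. Critical: ±1.645. Reject H₀.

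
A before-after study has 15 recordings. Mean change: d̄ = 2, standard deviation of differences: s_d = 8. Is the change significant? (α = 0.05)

t = d̄/(s_d/√n) = 2/(8/√15) = 0.968. df = 14, critical t = ±2.145. Fail to reject H₀.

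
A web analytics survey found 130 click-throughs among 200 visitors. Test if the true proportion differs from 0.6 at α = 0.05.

p̂ = 0.65, p₀ = 0.6. z = (p̂ - p₀)/√(p₀(1-p₀)/n) = 1.443. Critical: ±1.96. Fail to reject H₀.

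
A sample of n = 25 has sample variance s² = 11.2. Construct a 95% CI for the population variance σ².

df = 24. χ²_{0.025} = 39.364, χ²_{0.975} = 12.401. CI for σ² = ((n-1)s²/χ²_{α/2}, (n-1)s²/χ²_{1-α/2}) = (24·11.2/39.364, 24·11.2/12.401) = (6.83, 21.68)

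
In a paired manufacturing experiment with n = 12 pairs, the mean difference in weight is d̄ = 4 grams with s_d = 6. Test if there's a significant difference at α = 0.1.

t = d̄/(s_d/√n) = 4/(6/√12) = 2.309. df = 11, critical t = ±1.796. Reject H₀.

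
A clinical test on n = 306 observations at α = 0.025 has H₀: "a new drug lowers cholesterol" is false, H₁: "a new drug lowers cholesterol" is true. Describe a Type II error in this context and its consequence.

Type II error: failing to reject H₀ when it is false — concluding that a new drug lowers cholesterol is not supported when in fact it is. Consequence: shelving an effective drug — patients miss out on a treatment that would have helped.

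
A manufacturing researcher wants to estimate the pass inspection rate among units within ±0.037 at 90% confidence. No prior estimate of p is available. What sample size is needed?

Conservative approach: use p = 0.5 (maximizes p(1-p) = 0.25). n = z²(0.25)/E² = 1.645²×0.25/0.037² = 494.2 → n = 495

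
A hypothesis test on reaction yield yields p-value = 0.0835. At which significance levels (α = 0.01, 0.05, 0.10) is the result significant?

p = 0.0835. Significant at: α = 0.1.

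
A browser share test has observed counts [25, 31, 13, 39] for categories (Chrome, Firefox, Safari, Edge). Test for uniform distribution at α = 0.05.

Expected = 27 each. χ² = Σ(O-E)²/E = 13.333. df = 3, critical value = 7.815. Reject H₀.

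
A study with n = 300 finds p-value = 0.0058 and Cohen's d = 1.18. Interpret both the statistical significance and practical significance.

Statistically significant (p = 0.0058 < 0.05). Cohen's d = 1.18 indicates a large effect size. Both statistical and practical significance should be considered.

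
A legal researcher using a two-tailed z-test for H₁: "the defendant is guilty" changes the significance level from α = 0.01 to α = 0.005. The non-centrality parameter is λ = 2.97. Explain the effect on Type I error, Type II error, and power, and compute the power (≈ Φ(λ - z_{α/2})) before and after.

Decreasing α from 0.01 to 0.005:
• Type I error rate decreases (α is the Type I rate by definition).
• Critical value moves from z_{α/2} = 2.576 to 2.807, so power = Φ(λ - z_{α/2}) goes from Φ(2.97 - 2.576) = 0.653 to Φ(2.97 - 2.807) = 0.565.
• Type II error rate β = 1 - power therefore increases (0.347 → 0.435).
Appropriate when false positives are costly — here, convicting an innocent person.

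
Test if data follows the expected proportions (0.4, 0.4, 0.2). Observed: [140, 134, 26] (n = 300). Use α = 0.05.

Expected: [120.0, 120.0, 60.0]. χ² = 24.233. df = 2, critical = 5.991. Reject H₀.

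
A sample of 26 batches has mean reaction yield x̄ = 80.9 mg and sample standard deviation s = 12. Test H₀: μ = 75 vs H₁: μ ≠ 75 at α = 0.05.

t = (x̄ - μ₀)/(s/√n) = (80.9 - 75)/(12/√26) = 2.507. df = 25, critical t = ±2.06. Reject H₀.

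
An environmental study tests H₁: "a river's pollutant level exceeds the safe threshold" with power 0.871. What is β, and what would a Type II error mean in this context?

β = 1 - power = 1 - 0.871 = 0.129. A Type II error is failing to reject H₀ when H₀ is false (false negative) — here, failing to conclude that a river's pollutant level exceeds the safe threshold when in fact it is true. Consequence: allowing unsafe pollution to continue.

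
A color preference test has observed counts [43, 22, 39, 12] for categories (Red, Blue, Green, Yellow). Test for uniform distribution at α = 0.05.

Expected = 29 each. χ² = Σ(O-E)²/E = 21.862. df = 3, critical value = 7.815. Reject H₀.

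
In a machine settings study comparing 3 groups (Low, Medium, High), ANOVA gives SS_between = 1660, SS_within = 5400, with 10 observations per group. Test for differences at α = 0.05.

df_between = 2, df_within = 27. F = MS_between/MS_within = 830.0/200.0 = 4.15. F_crit ≈ 3.354. Reject H₀. At least one mean differs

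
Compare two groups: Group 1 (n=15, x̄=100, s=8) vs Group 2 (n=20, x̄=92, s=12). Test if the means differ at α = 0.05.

Pooled sp = 10.49. t = 2.233, df = 33. Critical t = ±2.035. Reject H₀.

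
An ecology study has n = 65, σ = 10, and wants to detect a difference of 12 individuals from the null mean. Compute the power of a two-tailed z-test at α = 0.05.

SE = σ/√n = 10/√65 = 1.24. Non-centrality λ = d/SE = 12/1.24 = 9.675. Power ≈ Φ(λ - z_{α/2}) = Φ(9.675 - 1.96) = Φ(7.715) = 1.0.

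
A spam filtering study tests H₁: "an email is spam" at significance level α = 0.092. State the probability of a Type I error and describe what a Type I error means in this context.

P(Type I error) = α = 0.092. A Type I error is rejecting H₀ when H₀ is actually true (false positive) — here, concluding that an email is spam when in fact this is not the case. Consequence: a legitimate email is sent to the spam folder and the user misses it.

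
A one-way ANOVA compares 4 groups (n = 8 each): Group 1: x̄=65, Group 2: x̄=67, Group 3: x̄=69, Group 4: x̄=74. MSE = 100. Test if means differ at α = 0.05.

Grand mean = 68.75. SS_between = 358.0, MS_between = 119.33. F = 1.193, F_crit ≈ 2.947. Fail to reject H₀.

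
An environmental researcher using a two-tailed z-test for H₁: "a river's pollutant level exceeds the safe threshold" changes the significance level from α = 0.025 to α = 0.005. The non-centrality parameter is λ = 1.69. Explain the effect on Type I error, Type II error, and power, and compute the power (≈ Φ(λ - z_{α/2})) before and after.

Decreasing α from 0.025 to 0.005:
• Type I error rate decreases (α is the Type I rate by definition).
• Critical value moves from z_{α/2} = 2.241 to 2.807, so power = Φ(λ - z_{α/2}) goes from Φ(1.69 - 2.241) = 0.291 to Φ(1.69 - 2.807) = 0.132.
• Type II error rate β = 1 - power therefore increases (0.709 → 0.868).
Appropriate when false positives are costly — here, shutting down a compliant factory unnecessarily.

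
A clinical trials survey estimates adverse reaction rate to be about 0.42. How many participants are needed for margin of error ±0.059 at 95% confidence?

n = z²p(1-p)/E² = 1.96²×0.42×0.58/0.059² = 268.8 → n = 269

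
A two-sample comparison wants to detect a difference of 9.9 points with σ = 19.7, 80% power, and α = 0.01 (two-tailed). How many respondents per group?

n per group = 2(z_α/2 + z_β)²σ²/d² = 2×(2.576 + 0.84)²×19.7²/9.9² = 92.4 → n = 93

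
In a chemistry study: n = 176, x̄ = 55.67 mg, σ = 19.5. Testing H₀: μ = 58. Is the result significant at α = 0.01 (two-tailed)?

z = (55.67 - 58)/(19.5/√176) = -1.585. Since |z| ≤ 2.576, not significant at α = 0.01.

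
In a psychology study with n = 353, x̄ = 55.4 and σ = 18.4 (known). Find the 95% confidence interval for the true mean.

CI = x̄ ± z*(σ/√n) = 55.4 ± 1.96(18.4/√353) = 55.4 ± 1.92 = (53.48, 57.32)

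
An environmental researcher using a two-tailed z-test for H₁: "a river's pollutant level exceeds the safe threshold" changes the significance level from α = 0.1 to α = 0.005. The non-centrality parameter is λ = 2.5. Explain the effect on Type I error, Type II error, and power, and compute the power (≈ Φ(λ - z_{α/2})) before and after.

Decreasing α from 0.1 to 0.005:
• Type I error rate decreases (α is the Type I rate by definition).
• Critical value moves from z_{α/2} = 1.645 to 2.807, so power = Φ(λ - z_{α/2}) goes from Φ(2.5 - 1.645) = 0.804 to Φ(2.5 - 2.807) = 0.379.
• Type II error rate β = 1 - power therefore increases (0.196 → 0.621).
Appropriate when false positives are costly — here, shutting down a compliant factory unnecessarily.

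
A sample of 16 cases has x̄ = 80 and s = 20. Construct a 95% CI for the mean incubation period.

CI = x̄ ± t*(s/√n) = 80 ± 2.131(20/√16) = (69.34, 90.66)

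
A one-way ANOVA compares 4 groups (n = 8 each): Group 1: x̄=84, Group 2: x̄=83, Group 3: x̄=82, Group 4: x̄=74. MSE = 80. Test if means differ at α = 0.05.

Grand mean = 80.75. SS_between = 502.0, MS_between = 167.33. F = 2.092, F_crit ≈ 2.947. Fail to reject H₀.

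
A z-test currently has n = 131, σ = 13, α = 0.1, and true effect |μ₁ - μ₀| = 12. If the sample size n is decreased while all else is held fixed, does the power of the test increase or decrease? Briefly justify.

Power decreases: a smaller n inflates the standard error σ/√n, pulling the sampling distribution under H₁ back toward the critical value.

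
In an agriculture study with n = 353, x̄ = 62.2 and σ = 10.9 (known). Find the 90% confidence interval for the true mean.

CI = x̄ ± z*(σ/√n) = 62.2 ± 1.645(10.9/√353) = 62.2 ± 0.95 = (61.25, 63.15)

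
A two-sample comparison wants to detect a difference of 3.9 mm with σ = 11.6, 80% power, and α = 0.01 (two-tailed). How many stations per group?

n per group = 2(z_α/2 + z_β)²σ²/d² = 2×(2.576 + 0.84)²×11.6²/3.9² = 206.5 → n = 207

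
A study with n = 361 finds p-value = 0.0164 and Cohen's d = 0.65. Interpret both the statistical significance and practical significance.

Statistically significant (p = 0.0164 < 0.05). Cohen's d = 0.65 indicates a medium effect size. Both statistical and practical significance should be considered.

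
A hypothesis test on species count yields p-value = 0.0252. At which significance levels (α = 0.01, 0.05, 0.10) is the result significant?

p = 0.0252. Significant at: α = 0.05, 0.1.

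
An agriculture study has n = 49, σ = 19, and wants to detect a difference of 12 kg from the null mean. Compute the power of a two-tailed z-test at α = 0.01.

SE = σ/√n = 19/√49 = 2.714. Non-centrality λ = d/SE = 12/2.714 = 4.421. Power ≈ Φ(λ - z_{α/2}) = Φ(4.421 - 2.576) = Φ(1.845) = 0.967.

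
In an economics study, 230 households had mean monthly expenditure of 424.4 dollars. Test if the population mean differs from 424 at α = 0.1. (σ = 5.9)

z = (x̄ - μ₀)/(σ/√n) = (424.4 - 424)/(5.9/√230) = 1.028. Critical value: ±1.645. Since |1.028| ≤ 1.645, Fail to reject H₀.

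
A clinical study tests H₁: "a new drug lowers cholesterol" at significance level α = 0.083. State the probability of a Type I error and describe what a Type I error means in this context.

P(Type I error) = α = 0.083. A Type I error is rejecting H₀ when H₀ is actually true (false positive) — here, concluding that a new drug lowers cholesterol when in fact this is not the case. Consequence: approving an ineffective drug — patients take a useless medication and may skip effective alternatives.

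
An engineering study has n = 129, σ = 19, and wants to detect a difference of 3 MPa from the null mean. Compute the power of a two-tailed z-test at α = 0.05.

SE = σ/√n = 19/√129 = 1.673. Non-centrality λ = d/SE = 3/1.673 = 1.793. Power ≈ Φ(λ - z_{α/2}) = Φ(1.793 - 1.96) = Φ(-0.167) = 0.434.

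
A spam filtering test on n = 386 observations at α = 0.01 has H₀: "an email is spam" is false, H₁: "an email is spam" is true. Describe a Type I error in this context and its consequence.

Type I error: rejecting H₀ when it is true — concluding that an email is spam when in fact it is not. Consequence: a legitimate email is sent to the spam folder and the user misses it.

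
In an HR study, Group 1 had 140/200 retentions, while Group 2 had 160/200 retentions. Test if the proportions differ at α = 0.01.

p̂₁ = 0.7, p̂₂ = 0.8, pooled p̂ = 0.75. z = -2.309. Critical: ±2.576. Fail to reject H₀.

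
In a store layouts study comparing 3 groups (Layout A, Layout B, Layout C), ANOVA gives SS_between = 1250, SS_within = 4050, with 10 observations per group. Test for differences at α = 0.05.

df_between = 2, df_within = 27. F = MS_between/MS_within = 625.0/150.0 = 4.167. F_crit ≈ 3.354. Reject H₀. At least one mean differs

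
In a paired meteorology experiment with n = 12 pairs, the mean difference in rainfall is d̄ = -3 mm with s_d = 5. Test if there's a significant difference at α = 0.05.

t = d̄/(s_d/√n) = -3/(5/√12) = -2.078. df = 11, critical t = ±2.201. Fail to reject H₀.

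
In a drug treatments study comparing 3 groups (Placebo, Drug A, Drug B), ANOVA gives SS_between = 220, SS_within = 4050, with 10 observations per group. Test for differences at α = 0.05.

df_between = 2, df_within = 27. F = MS_between/MS_within = 110.0/150.0 = 0.733. F_crit ≈ 3.354. Fail to reject H₀.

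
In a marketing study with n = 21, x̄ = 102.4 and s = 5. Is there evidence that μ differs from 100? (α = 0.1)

t = (x̄ - μ₀)/(s/√n) = (102.4 - 100)/(5/√21) = 2.2. df = 20, critical t = ±1.725. Reject H₀.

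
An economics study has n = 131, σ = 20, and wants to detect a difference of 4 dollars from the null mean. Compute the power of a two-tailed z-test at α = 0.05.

SE = σ/√n = 20/√131 = 1.747. Non-centrality λ = d/SE = 4/1.747 = 2.289. Power ≈ Φ(λ - z_{α/2}) = Φ(2.289 - 1.96) = Φ(0.329) = 0.629.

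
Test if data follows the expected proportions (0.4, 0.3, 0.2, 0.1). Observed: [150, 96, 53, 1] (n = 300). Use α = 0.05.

Expected: [120.0, 90.0, 60.0, 30.0]. χ² = 36.75. df = 3, critical = 7.815. Reject H₀.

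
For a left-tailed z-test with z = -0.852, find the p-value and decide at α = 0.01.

p = P(Z < -0.852) = Φ(-0.852) ≈ 0.1971. Since p ≥ 0.01, fail to reject H₀ (not significant) at α = 0.01.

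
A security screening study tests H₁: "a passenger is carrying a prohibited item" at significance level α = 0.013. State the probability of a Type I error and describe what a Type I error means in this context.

P(Type I error) = α = 0.013. A Type I error is rejecting H₀ when H₀ is actually true (false positive) — here, concluding that a passenger is carrying a prohibited item when in fact this is not the case. Consequence: detaining an innocent passenger — delay and inconvenience.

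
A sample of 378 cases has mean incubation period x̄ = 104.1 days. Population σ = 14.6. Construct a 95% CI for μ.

CI = x̄ ± z*(σ/√n) = 104.1 ± 1.96(14.6/√378) = 104.1 ± 1.47 = (102.63, 105.57)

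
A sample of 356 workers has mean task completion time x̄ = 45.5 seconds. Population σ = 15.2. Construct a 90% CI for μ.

CI = x̄ ± z*(σ/√n) = 45.5 ± 1.645(15.2/√356) = 45.5 ± 1.33 = (44.17, 46.83)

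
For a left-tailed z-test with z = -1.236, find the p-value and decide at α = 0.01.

p = P(Z < -1.236) = Φ(-1.236) ≈ 0.1082. Since p ≥ 0.01, fail to reject H₀ (not significant) at α = 0.01.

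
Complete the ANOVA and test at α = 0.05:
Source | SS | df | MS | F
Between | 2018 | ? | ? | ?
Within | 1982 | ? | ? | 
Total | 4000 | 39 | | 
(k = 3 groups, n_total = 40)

df_between = 2, df_within = 37. MS_between = 1009.0, MS_within = 53.57. F = 18.836, F_crit ≈ 3.252. Reject H₀.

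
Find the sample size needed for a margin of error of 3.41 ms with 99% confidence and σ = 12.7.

n = (z*σ/E)² = (2.576×12.7/3.41)² = 92.04 → n = 93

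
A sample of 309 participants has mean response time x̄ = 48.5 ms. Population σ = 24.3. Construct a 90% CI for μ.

CI = x̄ ± z*(σ/√n) = 48.5 ± 1.645(24.3/√309) = 48.5 ± 2.27 = (46.23, 50.77)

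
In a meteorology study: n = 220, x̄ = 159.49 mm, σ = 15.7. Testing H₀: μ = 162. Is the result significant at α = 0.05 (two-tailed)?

z = (159.49 - 162)/(15.7/√220) = -2.371. Since |z| > 1.96, significant at α = 0.05.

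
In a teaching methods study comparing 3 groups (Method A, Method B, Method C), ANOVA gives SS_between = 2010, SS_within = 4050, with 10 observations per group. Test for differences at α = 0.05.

df_between = 2, df_within = 27. F = MS_between/MS_within = 1005.0/150.0 = 6.7. F_crit ≈ 3.354. Reject H₀. At least one mean differs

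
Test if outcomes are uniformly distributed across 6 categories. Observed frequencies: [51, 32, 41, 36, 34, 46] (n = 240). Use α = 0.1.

Expected = 40 each. χ² = Σ(O-E)²/E = 6.85. df = 5, critical value = 9.236. Fail to reject H₀.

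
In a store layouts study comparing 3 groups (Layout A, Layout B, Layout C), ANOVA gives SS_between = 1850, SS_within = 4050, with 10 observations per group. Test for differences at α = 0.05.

df_between = 2, df_within = 27. F = MS_between/MS_within = 925.0/150.0 = 6.167. F_crit ≈ 3.354. Reject H₀. At least one mean differs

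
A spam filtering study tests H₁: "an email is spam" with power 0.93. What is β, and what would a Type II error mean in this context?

β = 1 - power = 1 - 0.93 = 0.07. A Type II error is failing to reject H₀ when H₀ is false (false negative) — here, failing to conclude that an email is spam when in fact it is true. Consequence: a spam email lands in the inbox.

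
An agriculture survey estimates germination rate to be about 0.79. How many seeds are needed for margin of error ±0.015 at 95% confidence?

n = z²p(1-p)/E² = 1.96²×0.79×0.21/0.015² = 2832.5 → n = 2833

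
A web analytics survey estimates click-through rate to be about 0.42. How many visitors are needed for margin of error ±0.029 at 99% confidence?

n = z²p(1-p)/E² = 2.576²×0.42×0.58/0.029² = 1922.1 → n = 1923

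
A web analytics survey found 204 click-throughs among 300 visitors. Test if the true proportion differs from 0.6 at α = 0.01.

p̂ = 0.68, p₀ = 0.6. z = (p̂ - p₀)/√(p₀(1-p₀)/n) = 2.828. Critical: ±2.576. Reject H₀.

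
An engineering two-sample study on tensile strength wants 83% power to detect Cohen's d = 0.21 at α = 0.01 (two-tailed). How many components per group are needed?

z_{α/2} = 2.576, z_β = Φ⁻¹(0.83) = 0.954. For small effect (d = 0.21): n per group = 2(z_{α/2} + z_β)²/d² = 2(2.576 + 0.954)²/0.21² = 565.1 → 566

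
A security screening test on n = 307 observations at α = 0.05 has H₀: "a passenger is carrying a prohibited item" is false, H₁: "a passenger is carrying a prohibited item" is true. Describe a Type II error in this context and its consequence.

Type II error: failing to reject H₀ when it is false — concluding that a passenger is carrying a prohibited item is not supported when in fact it is. Consequence: letting a prohibited item through — security breach.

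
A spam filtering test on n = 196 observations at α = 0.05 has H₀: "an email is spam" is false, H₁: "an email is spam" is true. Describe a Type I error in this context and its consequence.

Type I error: rejecting H₀ when it is true — concluding that an email is spam when in fact it is not. Consequence: a legitimate email is sent to the spam folder and the user misses it.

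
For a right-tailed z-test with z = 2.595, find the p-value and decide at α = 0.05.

p = P(Z > 2.595) = 1 - Φ(2.595) ≈ 0.0047. Since p < 0.05, reject H₀ (significant) at α = 0.05.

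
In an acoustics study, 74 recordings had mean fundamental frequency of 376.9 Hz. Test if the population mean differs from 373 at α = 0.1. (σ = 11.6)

z = (x̄ - μ₀)/(σ/√n) = (376.9 - 373)/(11.6/√74) = 2.892. Critical value: ±1.645. Since |2.892| > 1.645, Reject H₀.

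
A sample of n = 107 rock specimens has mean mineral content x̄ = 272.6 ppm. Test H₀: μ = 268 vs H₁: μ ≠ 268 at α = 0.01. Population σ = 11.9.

z = (x̄ - μ₀)/(σ/√n) = (272.6 - 268)/(11.9/√107) = 3.999. Critical value: ±2.576. Since |3.999| > 2.576, Reject H₀.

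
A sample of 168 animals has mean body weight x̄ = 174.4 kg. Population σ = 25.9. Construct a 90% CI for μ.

CI = x̄ ± z*(σ/√n) = 174.4 ± 1.645(25.9/√168) = 174.4 ± 3.29 = (171.11, 177.69)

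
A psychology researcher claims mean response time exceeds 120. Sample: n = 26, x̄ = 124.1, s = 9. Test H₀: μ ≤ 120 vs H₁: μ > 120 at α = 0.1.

t = (124.1 - 120)/(9/√26) = 2.323, df = 25. Critical t = 1.316. Reject H₀.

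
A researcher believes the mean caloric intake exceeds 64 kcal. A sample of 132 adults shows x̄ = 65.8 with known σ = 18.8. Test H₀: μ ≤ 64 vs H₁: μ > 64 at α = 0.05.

z = 1.1. Critical value: 1.645. Fail to reject H₀.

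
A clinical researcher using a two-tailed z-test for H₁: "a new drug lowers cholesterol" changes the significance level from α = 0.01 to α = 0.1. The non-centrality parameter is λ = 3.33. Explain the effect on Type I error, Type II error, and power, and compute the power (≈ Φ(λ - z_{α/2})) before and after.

Increasing α from 0.01 to 0.1:
• Type I error rate increases (α is the Type I rate by definition).
• Critical value moves from z_{α/2} = 2.576 to 1.645, so power = Φ(λ - z_{α/2}) goes from Φ(3.33 - 2.576) = 0.775 to Φ(3.33 - 1.645) = 0.954.
• Type II error rate β = 1 - power therefore decreases (0.225 → 0.046).
Appropriate when false negatives are costly — here, shelving an effective drug — patients miss out on a treatment that would have helped.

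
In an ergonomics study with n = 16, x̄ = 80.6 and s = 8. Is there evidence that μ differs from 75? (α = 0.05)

t = (x̄ - μ₀)/(s/√n) = (80.6 - 75)/(8/√16) = 2.8. df = 15, critical t = ±2.131. Reject H₀.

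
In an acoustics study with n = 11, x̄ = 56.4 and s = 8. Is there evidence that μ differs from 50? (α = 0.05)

t = (x̄ - μ₀)/(s/√n) = (56.4 - 50)/(8/√11) = 2.653. df = 10, critical t = ±2.228. Reject H₀.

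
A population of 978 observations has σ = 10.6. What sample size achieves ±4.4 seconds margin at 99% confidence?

Without FPC: n₀ = (2.576×10.6/4.4)² = 38.512. With FPC: n = n₀N/(n₀+N-1) = 37.1 → n = 38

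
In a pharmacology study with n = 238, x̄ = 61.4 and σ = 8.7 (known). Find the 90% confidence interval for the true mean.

CI = x̄ ± z*(σ/√n) = 61.4 ± 1.645(8.7/√238) = 61.4 ± 0.93 = (60.47, 62.33)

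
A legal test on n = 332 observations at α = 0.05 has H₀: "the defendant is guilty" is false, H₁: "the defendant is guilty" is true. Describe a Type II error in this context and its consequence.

Type II error: failing to reject H₀ when it is false — concluding that the defendant is guilty is not supported when in fact it is. Consequence: acquitting a guilty person.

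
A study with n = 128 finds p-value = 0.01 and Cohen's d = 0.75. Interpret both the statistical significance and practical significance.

Statistically significant (p = 0.01 < 0.05). Cohen's d = 0.75 indicates a medium effect size. Both statistical and practical significance should be considered.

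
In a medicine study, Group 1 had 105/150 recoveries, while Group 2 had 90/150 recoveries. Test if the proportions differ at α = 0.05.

p̂₁ = 0.7, p̂₂ = 0.6, pooled p̂ = 0.65. z = 1.816. Critical: ±1.96. Fail to reject H₀.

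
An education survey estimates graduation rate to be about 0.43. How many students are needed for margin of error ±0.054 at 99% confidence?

n = z²p(1-p)/E² = 2.576²×0.43×0.57/0.054² = 557.8 → n = 558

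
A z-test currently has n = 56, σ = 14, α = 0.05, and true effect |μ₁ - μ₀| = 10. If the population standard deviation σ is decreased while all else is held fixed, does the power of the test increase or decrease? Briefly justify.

Power increases: a smaller σ shrinks the standard error σ/√n, moving the sampling distribution under H₁ further from the critical value.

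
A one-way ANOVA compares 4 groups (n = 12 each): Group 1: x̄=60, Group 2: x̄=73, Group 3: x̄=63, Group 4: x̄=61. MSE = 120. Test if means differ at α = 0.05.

Grand mean = 64.25. SS_between = 1281.0, MS_between = 427.0. F = 3.558, F_crit ≈ 2.816. Reject H₀.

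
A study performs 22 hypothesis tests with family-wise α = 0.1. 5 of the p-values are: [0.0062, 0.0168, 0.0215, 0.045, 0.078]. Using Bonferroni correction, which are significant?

Bonferroni α = 0.1/22 = 0.00455. None of the given p-values are significant.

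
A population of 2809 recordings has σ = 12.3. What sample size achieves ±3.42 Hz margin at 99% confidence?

Without FPC: n₀ = (2.576×12.3/3.42)² = 85.832. With FPC: n = n₀N/(n₀+N-1) = 83.3 → n = 84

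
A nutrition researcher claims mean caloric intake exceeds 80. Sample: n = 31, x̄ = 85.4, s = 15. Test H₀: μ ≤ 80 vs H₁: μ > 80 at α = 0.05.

t = (85.4 - 80)/(15/√31) = 2.004, df = 30. Critical t = 1.697. Reject H₀.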